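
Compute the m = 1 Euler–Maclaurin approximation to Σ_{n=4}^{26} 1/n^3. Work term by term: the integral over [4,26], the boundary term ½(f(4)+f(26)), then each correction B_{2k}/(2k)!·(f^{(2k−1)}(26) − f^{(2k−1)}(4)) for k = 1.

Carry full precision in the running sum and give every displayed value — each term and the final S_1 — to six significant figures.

S_1 ≈ 0.0393273

The integral term ∫_4^26 1/x^3 dx = 0.0305104.
½[f(4) + f(26)] = ½[0.0156250 + 5.68958e-05] = 0.00784095.
Integral + boundary = 0.0383513.
Correction k=1: B_{2}/2! · (f^{(1)}(26) − f^{(1)}(4)) = 1/12 · (-6.56490e-06 − (-0.0117188)) = 0.000976015.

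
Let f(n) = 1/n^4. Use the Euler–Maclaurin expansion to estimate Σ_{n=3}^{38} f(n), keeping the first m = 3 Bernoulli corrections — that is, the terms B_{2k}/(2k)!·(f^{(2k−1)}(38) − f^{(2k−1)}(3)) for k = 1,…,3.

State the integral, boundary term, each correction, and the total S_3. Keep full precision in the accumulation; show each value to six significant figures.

Integral: ∫_3^38 1/x^4 dx = 0.0123396.
Endpoint term: (f(3) + f(38))/2 = (0.0123457 + 4.79585e-07)/2 = 0.00617308.
Running total after boundary: 0.0185127.
Correction k=1: B_{2}/2! · (f^{(1)}(38) − f^{(1)}(3)) = 1/12 · (-5.04826e-08 − (-0.0164609)) = 0.00137174.
Partial sum through k=1: 0.0198844.
Correction k=2: B_{4}/4! · (f^{(3)}(38) − f^{(3)}(3)) = −1/720 · (-1.04881e-09 − (-0.0548697)) = -7.62079e-05.
Partial sum through k=2: 0.0198082.
Correction k=3: B_{6}/6! · (f^{(5)}(38) − f^{(5)}(3)) = 1/30240 · (-4.06740e-11 − (-0.341411)) = 1.12901e-05.

S_3 ≈ 0.0198195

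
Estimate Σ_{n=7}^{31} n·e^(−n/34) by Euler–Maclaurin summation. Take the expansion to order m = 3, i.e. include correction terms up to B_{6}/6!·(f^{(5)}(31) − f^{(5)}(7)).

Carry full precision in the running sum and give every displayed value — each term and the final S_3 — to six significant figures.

Integral: ∫_7^31 x·e^(−x/34) dx = 246.607.
½[f(7) + f(31)] = ½[5.69750 + 12.4562] = 9.07688.
Running total after boundary: 255.684.
Correction k=1: B_{2}/2! · (f^{(1)}(31) − f^{(1)}(7)) = 1/12 · (0.0354542 − 0.646355) = -0.0509084.
Running total after k=1: 255.633.
Correction k=2: B_{4}/4! · (f^{(3)}(31) − f^{(3)}(7)) = −1/720 · (0.000725851 − 0.00196731) = 1.72425e-06.
Running total after k=2: 255.633.
Correction k=3: B_{6}/6! · (f^{(5)}(31) − f^{(5)}(7)) = 1/30240 · (1.22927e-06 − 2.91998e-06) = -5.59098e-11.

S_3 ≈ 255.633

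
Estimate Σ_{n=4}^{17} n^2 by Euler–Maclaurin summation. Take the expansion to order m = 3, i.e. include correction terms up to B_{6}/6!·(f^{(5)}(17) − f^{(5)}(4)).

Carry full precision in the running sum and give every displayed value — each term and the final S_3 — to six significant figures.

Integral: ∫_4^17 x^2 dx = 1616.33.
½[f(4) + f(17)] = ½[16.0000 + 289.000] = 152.500.
So far: 1768.83.
Correction k=1: B_{2}/2! · (f^{(1)}(17) − f^{(1)}(4)) = 1/12 · (34.0000 − 8.00000) = 2.16667.
Running total after k=1: 1771.00.
Correction k=2: B_{4}/4! · (f^{(3)}(17) − f^{(3)}(4)) = −1/720 · (0.00000 − 0.00000) = 0.00000.
Running total after k=2: 1771.00.
Correction k=3: B_{6}/6! · (f^{(5)}(17) − f^{(5)}(4)) = 1/30240 · (0.00000 − 0.00000) = 0.00000.

S_3 ≈ 1771.00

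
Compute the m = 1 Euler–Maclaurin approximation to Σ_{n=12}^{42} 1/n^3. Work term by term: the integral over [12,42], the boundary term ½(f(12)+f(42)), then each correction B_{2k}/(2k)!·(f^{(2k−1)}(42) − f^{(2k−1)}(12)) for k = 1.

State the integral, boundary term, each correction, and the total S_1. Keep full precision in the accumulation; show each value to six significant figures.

∫_12^42 1/x^3 dx evaluates to 0.00318878.
Boundary: ½(f(12) + f(42)) = ½(0.000578704 + 1.34975e-05) = 0.000296101.
Integral + boundary = 0.00348488.
Correction k=1: B_{2}/2! · (f^{(1)}(42) − f^{(1)}(12)) = 1/12 · (-9.64104e-07 − (-0.000144676)) = 1.19760e-05.

S_1 ≈ 0.00349685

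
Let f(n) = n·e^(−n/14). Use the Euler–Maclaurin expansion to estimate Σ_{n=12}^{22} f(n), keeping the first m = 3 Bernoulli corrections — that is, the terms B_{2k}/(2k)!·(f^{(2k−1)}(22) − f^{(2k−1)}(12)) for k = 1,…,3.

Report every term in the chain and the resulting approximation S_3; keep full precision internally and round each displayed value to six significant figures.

S_3 ≈ 54.5832

Integral: ∫_12^22 x·e^(−x/14) dx = 49.7666.
Boundary: ½(f(12) + f(22)) = ½(5.09247 + 4.57046) = 4.83147.
So far: 54.5981.
k=1: B_{2}/(2)! × [f^{(1)}(22) − f^{(1)}(12)] = 1/12 × (-0.118713 − 0.0606247) = -0.0149448.
After k=1: 54.5832.
k=2: B_{4}/(4)! × [f^{(3)}(22) − f^{(3)}(12)] = −1/720 × (0.00151420 − 0.00463964) = 4.34090e-06.
After k=2: 54.5832.
k=3: B_{6}/(6)! × [f^{(5)}(22) − f^{(5)}(12)] = 1/30240 × (1.85412e-05 − 4.57652e-05) = -9.00264e-10.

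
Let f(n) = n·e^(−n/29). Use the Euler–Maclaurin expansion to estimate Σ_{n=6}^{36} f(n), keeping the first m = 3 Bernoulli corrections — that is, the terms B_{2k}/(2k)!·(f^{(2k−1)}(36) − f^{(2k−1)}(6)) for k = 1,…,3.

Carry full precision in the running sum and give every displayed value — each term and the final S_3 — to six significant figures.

S_3 ≈ 288.144

The integral term ∫_6^36 x·e^(−x/29) dx = 280.563.
½[f(6) + f(36)] = ½[4.87862 + 10.4035] = 7.64105.
Integral + boundary = 288.204.
Order-1 term: 1/12 · (-0.0697551 − 0.644875) = -0.0595525.
Running total after k=1: 288.144.
Order-2 term: −1/720 · (0.000604299 − 0.00270046) = 2.91133e-06.
Running total after k=2: 288.144.
Order-3 term: 1/30240 · (1.53572e-06 − 5.51024e-06) = -1.31433e-10.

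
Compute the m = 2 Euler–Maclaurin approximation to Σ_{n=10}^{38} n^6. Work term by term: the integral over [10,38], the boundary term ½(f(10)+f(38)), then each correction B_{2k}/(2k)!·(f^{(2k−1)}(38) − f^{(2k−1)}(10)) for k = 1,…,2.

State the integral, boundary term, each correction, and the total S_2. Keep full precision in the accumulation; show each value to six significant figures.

S_2 ≈ 1.78892e+10

Integral: ∫_10^38 x^6 dx = 1.63437e+10.
Endpoint term: (f(10) + f(38))/2 = (1.00000e+06 + 3.01094e+09)/2 = 1.50597e+09.
So far: 1.78496e+10.
Order-1 term: 1/12 · (4.75411e+08 − 600000) = 3.95676e+07.
After k=1: 1.78892e+10.
Order-2 term: −1/720 · (6.58464e+06 − 120000) = -8978.67.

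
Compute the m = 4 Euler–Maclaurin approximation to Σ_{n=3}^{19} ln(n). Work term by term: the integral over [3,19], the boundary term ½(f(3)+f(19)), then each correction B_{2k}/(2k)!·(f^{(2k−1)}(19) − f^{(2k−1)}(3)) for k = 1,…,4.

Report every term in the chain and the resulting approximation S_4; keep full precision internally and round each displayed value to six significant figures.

Integral: ∫_3^19 ln(x) dx = 36.6485.
Boundary: ½(f(3) + f(19)) = ½(1.09861 + 2.94444) = 2.02153.
Integral + boundary = 38.6700.
Order-1 term: 1/12 · (0.0526316 − 0.333333) = -0.0233918.
Running total after k=1: 38.6466.
Order-2 term: −1/720 · (0.000291588 − 0.0740741) = 0.000102476.
Running total after k=2: 38.6467.
Order-3 term: 1/30240 · (9.69267e-06 − 0.0987654) = -3.26573e-06.
Running total after k=3: 38.6467.
Order-4 term: −1/1209600 · (8.05485e-07 − 0.329218) = 2.72170e-07.

S_4 ≈ 38.6467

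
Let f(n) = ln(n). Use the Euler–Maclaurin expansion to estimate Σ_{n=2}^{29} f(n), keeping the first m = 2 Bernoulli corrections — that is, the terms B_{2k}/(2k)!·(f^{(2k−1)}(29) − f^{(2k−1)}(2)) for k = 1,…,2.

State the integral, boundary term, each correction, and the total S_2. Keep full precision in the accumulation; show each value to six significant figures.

Integral: ∫_2^29 ln(x) dx = 69.2653.
Endpoint term: (f(2) + f(29))/2 = (0.693147 + 3.36730)/2 = 2.03022.
Running total after boundary: 71.2955.
Correction k=1: B_{2}/2! · (f^{(1)}(29) − f^{(1)}(2)) = 1/12 · (0.0344828 − 0.500000) = -0.0387931.
After k=1: 71.2567.
Correction k=2: B_{4}/4! · (f^{(3)}(29) − f^{(3)}(2)) = −1/720 · (8.20042e-05 − 0.250000) = 0.000347108.

S_2 ≈ 71.2571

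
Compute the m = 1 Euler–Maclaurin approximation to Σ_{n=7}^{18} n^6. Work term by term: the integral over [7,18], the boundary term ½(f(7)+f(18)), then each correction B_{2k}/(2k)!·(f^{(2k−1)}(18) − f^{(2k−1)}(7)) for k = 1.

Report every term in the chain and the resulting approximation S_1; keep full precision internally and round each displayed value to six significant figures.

Integral: ∫_7^18 x^6 dx = 8.73424e+07.
½[f(7) + f(18)] = ½[117649 + 3.40122e+07] = 1.70649e+07.
So far: 1.04407e+08.
Correction k=1: B_{2}/2! · (f^{(1)}(18) − f^{(1)}(7)) = 1/12 · (1.13374e+07 − 100842) = 936380.

S_1 ≈ 1.05344e+08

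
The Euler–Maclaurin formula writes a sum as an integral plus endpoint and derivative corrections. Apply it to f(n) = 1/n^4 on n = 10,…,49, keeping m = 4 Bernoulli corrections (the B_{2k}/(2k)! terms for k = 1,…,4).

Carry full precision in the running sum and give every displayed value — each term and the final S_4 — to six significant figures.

S_4 ≈ 0.000383902

∫_10^49 1/x^4 dx evaluates to 0.000330500.
Endpoint term: (f(10) + f(49))/2 = (0.000100000 + 1.73467e-07)/2 = 5.00867e-05.
Integral + boundary = 0.000380587.
k=1: B_{2}/(2)! × [f^{(1)}(49) − f^{(1)}(10)] = 1/12 × (-1.41605e-08 − (-4.00000e-05)) = 3.33215e-06.
Partial sum through k=1: 0.000383919.
k=2: B_{4}/(4)! × [f^{(3)}(49) − f^{(3)}(10)] = −1/720 × (-1.76933e-10 − (-1.20000e-05)) = -1.66664e-08.
Partial sum through k=2: 0.000383902.
k=3: B_{6}/(6)! × [f^{(5)}(49) − f^{(5)}(10)] = 1/30240 × (-4.12672e-12 − (-6.72000e-06)) = 2.22222e-10.
Partial sum through k=3: 0.000383902.
k=4: B_{8}/(8)! × [f^{(7)}(49) − f^{(7)}(10)] = −1/1209600 × (-1.54687e-13 − (-6.04800e-06)) = -5.00000e-12.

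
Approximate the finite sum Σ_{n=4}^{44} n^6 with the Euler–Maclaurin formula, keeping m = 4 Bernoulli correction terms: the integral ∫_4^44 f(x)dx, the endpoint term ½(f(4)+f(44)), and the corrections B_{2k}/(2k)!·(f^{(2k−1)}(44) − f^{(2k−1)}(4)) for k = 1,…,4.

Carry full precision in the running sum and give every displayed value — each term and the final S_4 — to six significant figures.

S_4 ≈ 4.93217e+10

∫_4^44 x^6 dx evaluates to 4.56111e+10.
Boundary: ½(f(4) + f(44)) = ½(4096.00 + 7.25631e+09) = 3.62816e+09.
Integral + boundary = 4.92393e+10.
k=1: B_{2}/(2)! × [f^{(1)}(44) − f^{(1)}(4)] = 1/12 × (9.89497e+08 − 6144.00) = 8.24576e+07.
After k=1: 4.93217e+10.
k=2: B_{4}/(4)! × [f^{(3)}(44) − f^{(3)}(4)] = −1/720 × (1.02221e+07 − 7680.00) = -14186.7.
After k=2: 4.93217e+10.
k=3: B_{6}/(6)! × [f^{(5)}(44) − f^{(5)}(4)] = 1/30240 × (31680.0 − 2880.00) = 0.952381.
After k=3: 4.93217e+10.
k=4: B_{8}/(8)! × [f^{(7)}(44) − f^{(7)}(4)] = −1/1209600 × (0.00000 − 0.00000) = 0.00000.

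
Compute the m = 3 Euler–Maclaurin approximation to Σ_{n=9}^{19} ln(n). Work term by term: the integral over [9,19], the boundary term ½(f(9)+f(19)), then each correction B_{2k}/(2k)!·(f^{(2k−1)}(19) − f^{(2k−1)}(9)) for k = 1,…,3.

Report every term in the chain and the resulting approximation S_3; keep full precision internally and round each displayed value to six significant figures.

S_3 ≈ 28.7353

The integral term ∫_9^19 ln(x) dx = 26.1693.
Endpoint term: (f(9) + f(19))/2 = (2.19722 + 2.94444)/2 = 2.57083.
So far: 28.7402.
k=1: B_{2}/(2)! × [f^{(1)}(19) − f^{(1)}(9)] = 1/12 × (0.0526316 − 0.111111) = -0.00487329.
After k=1: 28.7353.
k=2: B_{4}/(4)! × [f^{(3)}(19) − f^{(3)}(9)] = −1/720 × (0.000291588 − 0.00274348) = 3.40541e-06.
After k=2: 28.7353.
k=3: B_{6}/(6)! × [f^{(5)}(19) − f^{(5)}(9)] = 1/30240 × (9.69267e-06 − 0.000406442) = -1.31200e-08.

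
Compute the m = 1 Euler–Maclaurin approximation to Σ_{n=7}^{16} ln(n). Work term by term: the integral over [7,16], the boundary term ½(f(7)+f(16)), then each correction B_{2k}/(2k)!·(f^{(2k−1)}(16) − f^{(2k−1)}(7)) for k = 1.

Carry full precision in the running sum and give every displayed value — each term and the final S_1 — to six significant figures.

S_1 ≈ 24.0926

∫_7^16 ln(x) dx evaluates to 21.7400.
½[f(7) + f(16)] = ½[1.94591 + 2.77259] = 2.35925.
So far: 24.0993.
Correction k=1: B_{2}/2! · (f^{(1)}(16) − f^{(1)}(7)) = 1/12 · (0.0625000 − 0.142857) = -0.00669643.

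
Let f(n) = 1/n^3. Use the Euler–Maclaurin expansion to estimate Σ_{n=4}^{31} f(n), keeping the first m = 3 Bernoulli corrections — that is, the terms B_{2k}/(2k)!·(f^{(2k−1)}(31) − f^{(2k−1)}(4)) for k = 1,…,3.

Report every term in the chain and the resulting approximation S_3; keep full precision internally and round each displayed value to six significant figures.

S_3 ≈ 0.0395162

The integral term ∫_4^31 1/x^3 dx = 0.0307297.
Boundary: ½(f(4) + f(31)) = ½(0.0156250 + 3.35672e-05) = 0.00782928.
Running total after boundary: 0.0385590.
k=1: B_{2}/(2)! × [f^{(1)}(31) − f^{(1)}(4)] = 1/12 × (-3.24844e-06 − (-0.0117188)) = 0.000976292.
After k=1: 0.0395353.
k=2: B_{4}/(4)! × [f^{(3)}(31) − f^{(3)}(4)] = −1/720 × (-6.76054e-08 − (-0.0146484)) = -2.03450e-05.
After k=2: 0.0395149.
k=3: B_{6}/(6)! × [f^{(5)}(31) − f^{(5)}(4)] = 1/30240 × (-2.95466e-09 − (-0.0384521)) = 1.27157e-06.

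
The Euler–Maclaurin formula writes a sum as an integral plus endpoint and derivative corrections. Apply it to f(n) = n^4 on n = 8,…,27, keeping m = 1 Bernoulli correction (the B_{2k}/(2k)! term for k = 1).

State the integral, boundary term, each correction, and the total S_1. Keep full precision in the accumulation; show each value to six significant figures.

S_1 ≈ 3.13739e+06

∫_8^27 x^4 dx evaluates to 2.86323e+06.
Boundary: ½(f(8) + f(27)) = ½(4096.00 + 531441) = 267768.
So far: 3.13100e+06.
Order-1 term: 1/12 · (78732.0 − 2048.00) = 6390.33.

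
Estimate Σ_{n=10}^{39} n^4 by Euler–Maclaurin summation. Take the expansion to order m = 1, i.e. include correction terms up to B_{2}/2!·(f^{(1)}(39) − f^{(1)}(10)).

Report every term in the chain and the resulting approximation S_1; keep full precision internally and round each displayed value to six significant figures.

Integral: ∫_10^39 x^4 dx = 1.80248e+07.
Endpoint term: (f(10) + f(39))/2 = (10000.0 + 2.31344e+06)/2 = 1.16172e+06.
So far: 1.91866e+07.
Correction k=1: B_{2}/2! · (f^{(1)}(39) − f^{(1)}(10)) = 1/12 · (237276 − 4000.00) = 19439.7.

S_1 ≈ 1.92060e+07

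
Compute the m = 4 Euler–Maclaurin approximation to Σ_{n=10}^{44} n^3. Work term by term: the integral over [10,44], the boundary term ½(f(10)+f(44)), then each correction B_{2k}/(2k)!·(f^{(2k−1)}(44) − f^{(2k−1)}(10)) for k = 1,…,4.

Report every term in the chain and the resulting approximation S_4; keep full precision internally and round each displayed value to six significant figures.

Integral: ∫_10^44 x^3 dx = 934524.
½[f(10) + f(44)] = ½[1000.00 + 85184.0] = 43092.0.
Integral + boundary = 977616.
k=1: B_{2}/(2)! × [f^{(1)}(44) − f^{(1)}(10)] = 1/12 × (5808.00 − 300.000) = 459.000.
Running total after k=1: 978075.
k=2: B_{4}/(4)! × [f^{(3)}(44) − f^{(3)}(10)] = −1/720 × (6.00000 − 6.00000) = 0.00000.
Running total after k=2: 978075.
k=3: B_{6}/(6)! × [f^{(5)}(44) − f^{(5)}(10)] = 1/30240 × (0.00000 − 0.00000) = 0.00000.
Running total after k=3: 978075.
k=4: B_{8}/(8)! × [f^{(7)}(44) − f^{(7)}(10)] = −1/1209600 × (0.00000 − 0.00000) = 0.00000.

S_4 ≈ 978075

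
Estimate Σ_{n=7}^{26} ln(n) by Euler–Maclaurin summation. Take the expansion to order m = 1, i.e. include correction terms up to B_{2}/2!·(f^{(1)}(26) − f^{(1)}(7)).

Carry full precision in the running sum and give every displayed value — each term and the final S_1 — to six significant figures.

S_1 ≈ 54.6824

∫_7^26 ln(x) dx evaluates to 52.0891.
Boundary: ½(f(7) + f(26)) = ½(1.94591 + 3.25810) = 2.60200.
So far: 54.6911.
Correction k=1: B_{2}/2! · (f^{(1)}(26) − f^{(1)}(7)) = 1/12 · (0.0384615 − 0.142857) = -0.00869963.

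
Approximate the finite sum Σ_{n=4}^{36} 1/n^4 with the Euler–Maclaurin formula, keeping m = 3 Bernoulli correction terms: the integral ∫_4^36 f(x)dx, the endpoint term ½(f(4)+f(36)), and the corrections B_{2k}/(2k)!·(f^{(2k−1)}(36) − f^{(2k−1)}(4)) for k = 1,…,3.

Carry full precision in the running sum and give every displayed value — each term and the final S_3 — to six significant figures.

The integral term ∫_4^36 1/x^4 dx = 0.00520119.
½[f(4) + f(36)] = ½[0.00390625 + 5.95374e-07] = 0.00195342.
Integral + boundary = 0.00715461.
Order-1 term: 1/12 · (-6.61527e-08 − (-0.00390625)) = 0.000325515.
Partial sum through k=1: 0.00748013.
Order-2 term: −1/720 · (-1.53131e-09 − (-0.00732422)) = -1.01725e-05.
Partial sum through k=2: 0.00746995.
Order-3 term: 1/30240 · (-6.61678e-11 − (-0.0256348)) = 8.47711e-07.

S_3 ≈ 0.00747080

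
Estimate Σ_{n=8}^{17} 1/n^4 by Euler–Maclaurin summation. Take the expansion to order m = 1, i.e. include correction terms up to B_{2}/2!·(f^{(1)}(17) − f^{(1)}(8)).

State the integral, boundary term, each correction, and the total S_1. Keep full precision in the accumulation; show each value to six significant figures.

Integral: ∫_8^17 1/x^4 dx = 0.000583194.
Endpoint term: (f(8) + f(17))/2 = (0.000244141 + 1.19730e-05)/2 = 0.000128057.
Running total after boundary: 0.000711251.
k=1: B_{2}/(2)! × [f^{(1)}(17) − f^{(1)}(8)] = 1/12 × (-2.81719e-06 − (-0.000122070)) = 9.93776e-06.

S_1 ≈ 0.000721189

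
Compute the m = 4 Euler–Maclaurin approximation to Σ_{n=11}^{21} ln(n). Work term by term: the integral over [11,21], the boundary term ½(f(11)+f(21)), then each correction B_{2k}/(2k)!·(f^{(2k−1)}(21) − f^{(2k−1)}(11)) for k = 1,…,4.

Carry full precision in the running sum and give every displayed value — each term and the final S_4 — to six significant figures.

Integral: ∫_11^21 ln(x) dx = 27.5581.
Boundary: ½(f(11) + f(21)) = ½(2.39790 + 3.04452) = 2.72121.
So far: 30.2793.
Correction k=1: B_{2}/2! · (f^{(1)}(21) − f^{(1)}(11)) = 1/12 · (0.0476190 − 0.0909091) = -0.00360750.
Partial sum through k=1: 30.2757.
Correction k=2: B_{4}/4! · (f^{(3)}(21) − f^{(3)}(11)) = −1/720 · (0.000215959 − 0.00150263) = 1.78704e-06.
Partial sum through k=2: 30.2757.
Correction k=3: B_{6}/6! · (f^{(5)}(21) − f^{(5)}(11)) = 1/30240 · (5.87645e-06 − 0.000149021) = -4.73362e-09.
Partial sum through k=3: 30.2757.
Correction k=4: B_{8}/8! · (f^{(7)}(21) − f^{(7)}(11)) = −1/1209600 · (3.99758e-07 − 3.69474e-05) = 3.02146e-11.

S_4 ≈ 30.2757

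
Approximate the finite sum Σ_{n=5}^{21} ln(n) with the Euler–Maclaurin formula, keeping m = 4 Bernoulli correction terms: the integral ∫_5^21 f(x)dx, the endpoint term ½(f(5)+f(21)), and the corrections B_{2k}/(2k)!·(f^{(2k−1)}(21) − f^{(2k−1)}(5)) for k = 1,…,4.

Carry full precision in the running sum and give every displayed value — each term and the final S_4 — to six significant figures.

Integral: ∫_5^21 ln(x) dx = 39.8878.
Endpoint term: (f(5) + f(21))/2 = (1.60944 + 3.04452)/2 = 2.32698.
Running total after boundary: 42.2148.
Correction k=1: B_{2}/2! · (f^{(1)}(21) − f^{(1)}(5)) = 1/12 · (0.0476190 − 0.200000) = -0.0126984.
Partial sum through k=1: 42.2021.
Correction k=2: B_{4}/4! · (f^{(3)}(21) − f^{(3)}(5)) = −1/720 · (0.000215959 − 0.0160000) = 2.19223e-05.
Partial sum through k=2: 42.2021.
Correction k=3: B_{6}/6! · (f^{(5)}(21) − f^{(5)}(5)) = 1/30240 · (5.87645e-06 − 0.00768000) = -2.53774e-07.
Partial sum through k=3: 42.2021.
Correction k=4: B_{8}/8! · (f^{(7)}(21) − f^{(7)}(5)) = −1/1209600 · (3.99758e-07 − 0.00921600) = 7.61872e-09.

S_4 ≈ 42.2021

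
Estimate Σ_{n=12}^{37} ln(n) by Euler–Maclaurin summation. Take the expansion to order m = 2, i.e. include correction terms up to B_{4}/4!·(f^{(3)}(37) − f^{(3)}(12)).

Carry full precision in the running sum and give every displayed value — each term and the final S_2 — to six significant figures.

The integral term ∫_12^37 ln(x) dx = 78.7851.
Boundary: ½(f(12) + f(37)) = ½(2.48491 + 3.61092) = 3.04791.
Integral + boundary = 81.8330.
k=1: B_{2}/(2)! × [f^{(1)}(37) − f^{(1)}(12)] = 1/12 × (0.0270270 − 0.0833333) = -0.00469219.
Running total after k=1: 81.8283.
k=2: B_{4}/(4)! × [f^{(3)}(37) − f^{(3)}(12)] = −1/720 × (3.94843e-05 − 0.00115741) = 1.55267e-06.

S_2 ≈ 81.8283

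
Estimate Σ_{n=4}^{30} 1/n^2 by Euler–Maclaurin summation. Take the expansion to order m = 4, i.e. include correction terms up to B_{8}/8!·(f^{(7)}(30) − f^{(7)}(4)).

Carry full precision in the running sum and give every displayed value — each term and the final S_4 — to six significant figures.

Integral: ∫_4^30 1/x^2 dx = 0.216667.
½[f(4) + f(30)] = ½[0.0625000 + 0.00111111] = 0.0318056.
So far: 0.248472.
Order-1 term: 1/12 · (-7.40741e-05 − (-0.0312500)) = 0.00259799.
Partial sum through k=1: 0.251070.
Order-2 term: −1/720 · (-9.87654e-07 − (-0.0234375)) = -3.25507e-05.
Partial sum through k=2: 0.251038.
Order-3 term: 1/30240 · (-3.29218e-08 − (-0.0439453)) = 1.45322e-06.
Partial sum through k=3: 0.251039.
Order-4 term: −1/1209600 · (-2.04847e-09 − (-0.153809)) = -1.27157e-07.

S_4 ≈ 0.251039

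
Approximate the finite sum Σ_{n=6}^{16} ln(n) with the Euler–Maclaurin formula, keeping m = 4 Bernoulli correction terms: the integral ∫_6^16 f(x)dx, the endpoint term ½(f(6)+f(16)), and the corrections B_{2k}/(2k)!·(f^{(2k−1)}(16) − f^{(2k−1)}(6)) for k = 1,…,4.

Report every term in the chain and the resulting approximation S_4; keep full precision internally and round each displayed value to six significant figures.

The integral term ∫_6^16 ln(x) dx = 23.6109.
Endpoint term: (f(6) + f(16))/2 = (1.79176 + 2.77259)/2 = 2.28217.
Integral + boundary = 25.8930.
Correction k=1: B_{2}/2! · (f^{(1)}(16) − f^{(1)}(6)) = 1/12 · (0.0625000 − 0.166667) = -0.00868056.
After k=1: 25.8844.
Correction k=2: B_{4}/4! · (f^{(3)}(16) − f^{(3)}(6)) = −1/720 · (0.000488281 − 0.00925926) = 1.21819e-05.
After k=2: 25.8844.
Correction k=3: B_{6}/6! · (f^{(5)}(16) − f^{(5)}(6)) = 1/30240 · (2.28882e-05 − 0.00308642) = -1.01307e-07.
After k=3: 25.8844.
Correction k=4: B_{8}/8! · (f^{(7)}(16) − f^{(7)}(6)) = −1/1209600 · (2.68221e-06 − 0.00257202) = 2.12412e-09.

S_4 ≈ 25.8844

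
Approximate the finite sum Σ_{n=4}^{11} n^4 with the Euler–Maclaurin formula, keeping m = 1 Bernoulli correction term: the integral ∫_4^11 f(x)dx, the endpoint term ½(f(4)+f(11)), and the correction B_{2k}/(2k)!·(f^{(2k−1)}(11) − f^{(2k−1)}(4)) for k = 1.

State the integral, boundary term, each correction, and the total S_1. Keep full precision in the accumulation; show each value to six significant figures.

S_1 ≈ 39876.2

Integral: ∫_4^11 x^4 dx = 32005.4.
Boundary: ½(f(4) + f(11)) = ½(256.000 + 14641.0) = 7448.50.
So far: 39453.9.
Correction k=1: B_{2}/2! · (f^{(1)}(11) − f^{(1)}(4)) = 1/12 · (5324.00 − 256.000) = 422.333.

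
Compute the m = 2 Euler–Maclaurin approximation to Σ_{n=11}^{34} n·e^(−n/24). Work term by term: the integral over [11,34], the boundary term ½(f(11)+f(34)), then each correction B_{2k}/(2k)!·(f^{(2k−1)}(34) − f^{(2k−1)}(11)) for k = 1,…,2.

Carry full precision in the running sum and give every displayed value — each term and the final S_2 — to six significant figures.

S_2 ≈ 201.137

Integral: ∫_11^34 x·e^(−x/24) dx = 193.573.
Boundary: ½(f(11) + f(34)) = ½(6.95570 + 8.24572) = 7.60071.
Running total after boundary: 201.174.
Correction k=1: B_{2}/2! · (f^{(1)}(34) − f^{(1)}(11)) = 1/12 · (-0.101050 − 0.342516) = -0.0369638.
Partial sum through k=1: 201.137.
Correction k=2: B_{4}/4! · (f^{(3)}(34) − f^{(3)}(11)) = −1/720 · (0.000666652 − 0.00279026) = 2.94945e-06.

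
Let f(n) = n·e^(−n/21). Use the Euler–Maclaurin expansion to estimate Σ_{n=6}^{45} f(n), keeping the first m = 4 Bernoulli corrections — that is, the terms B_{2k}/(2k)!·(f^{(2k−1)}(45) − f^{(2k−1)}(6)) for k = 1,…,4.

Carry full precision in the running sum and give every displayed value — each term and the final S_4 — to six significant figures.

The integral term ∫_6^45 x·e^(−x/21) dx = 263.483.
½[f(6) + f(45)] = ½[4.50886 + 5.27936] = 4.89411.
Running total after boundary: 268.377.
Correction k=1: B_{2}/2! · (f^{(1)}(45) − f^{(1)}(6)) = 1/12 · (-0.134079 − 0.536769) = -0.0559040.
After k=1: 268.321.
Correction k=2: B_{4}/4! · (f^{(3)}(45) − f^{(3)}(6)) = −1/720 · (0.000228026 − 0.00462522) = 6.10722e-06.
After k=2: 268.321.
Correction k=3: B_{6}/6! · (f^{(5)}(45) − f^{(5)}(6)) = 1/30240 · (1.72355e-06 − 1.82161e-05) = -5.45387e-10.
After k=3: 268.321.
Correction k=4: B_{8}/8! · (f^{(7)}(45) − f^{(7)}(6)) = −1/1209600 · (6.64407e-09 − 5.88301e-08) = 4.31433e-14.

S_4 ≈ 268.321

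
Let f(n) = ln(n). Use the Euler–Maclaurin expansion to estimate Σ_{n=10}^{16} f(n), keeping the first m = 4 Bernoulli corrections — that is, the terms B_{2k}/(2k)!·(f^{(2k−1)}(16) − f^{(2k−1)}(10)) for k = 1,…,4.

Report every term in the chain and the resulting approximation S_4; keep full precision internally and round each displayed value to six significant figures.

The integral term ∫_10^16 ln(x) dx = 15.3356.
Endpoint term: (f(10) + f(16))/2 = (2.30259 + 2.77259)/2 = 2.53759.
Integral + boundary = 17.8732.
k=1: B_{2}/(2)! × [f^{(1)}(16) − f^{(1)}(10)] = 1/12 × (0.0625000 − 0.100000) = -0.00312500.
After k=1: 17.8700.
k=2: B_{4}/(4)! × [f^{(3)}(16) − f^{(3)}(10)] = −1/720 × (0.000488281 − 0.00200000) = 2.09961e-06.
After k=2: 17.8700.
k=3: B_{6}/(6)! × [f^{(5)}(16) − f^{(5)}(10)] = 1/30240 × (2.28882e-05 − 0.000240000) = -7.17962e-09.
After k=3: 17.8700.
k=4: B_{8}/(8)! × [f^{(7)}(16) − f^{(7)}(10)] = −1/1209600 × (2.68221e-06 − 7.20000e-05) = 5.73064e-11.

S_4 ≈ 17.8700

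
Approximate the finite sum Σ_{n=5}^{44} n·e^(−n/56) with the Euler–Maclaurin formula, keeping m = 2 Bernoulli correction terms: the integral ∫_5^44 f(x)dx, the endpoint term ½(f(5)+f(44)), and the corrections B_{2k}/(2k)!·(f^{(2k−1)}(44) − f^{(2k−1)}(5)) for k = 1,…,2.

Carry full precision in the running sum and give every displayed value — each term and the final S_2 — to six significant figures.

S_2 ≈ 584.026

The integral term ∫_5^44 x·e^(−x/56) dx = 571.773.
Boundary: ½(f(5) + f(44)) = ½(4.57292 + 20.0549) = 12.3139.
Integral + boundary = 584.087.
k=1: B_{2}/(2)! × [f^{(1)}(44) − f^{(1)}(5)] = 1/12 × (0.0976701 − 0.832925) = -0.0612712.
Partial sum through k=1: 584.026.
k=2: B_{4}/(4)! × [f^{(3)}(44) − f^{(3)}(5)] = −1/720 × (0.000321830 − 0.000848882) = 7.32017e-07.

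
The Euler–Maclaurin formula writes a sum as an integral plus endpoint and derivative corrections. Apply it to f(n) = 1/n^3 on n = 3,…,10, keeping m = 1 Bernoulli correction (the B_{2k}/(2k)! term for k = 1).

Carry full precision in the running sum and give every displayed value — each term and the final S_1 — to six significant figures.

S_1 ≈ 0.0726355

Integral: ∫_3^10 1/x^3 dx = 0.0505556.
½[f(3) + f(10)] = ½[0.0370370 + 0.00100000] = 0.0190185.
Integral + boundary = 0.0695741.
k=1: B_{2}/(2)! × [f^{(1)}(10) − f^{(1)}(3)] = 1/12 × (-0.000300000 − (-0.0370370)) = 0.00306142.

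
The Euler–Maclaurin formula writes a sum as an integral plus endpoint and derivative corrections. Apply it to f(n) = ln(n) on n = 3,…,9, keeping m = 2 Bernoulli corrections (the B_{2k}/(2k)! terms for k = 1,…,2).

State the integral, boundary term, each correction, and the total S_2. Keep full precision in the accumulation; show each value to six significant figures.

S_2 ≈ 12.1087

∫_3^9 ln(x) dx evaluates to 10.4792.
Boundary: ½(f(3) + f(9)) = ½(1.09861 + 2.19722) = 1.64792.
Running total after boundary: 12.1271.
k=1: B_{2}/(2)! × [f^{(1)}(9) − f^{(1)}(3)] = 1/12 × (0.111111 − 0.333333) = -0.0185185.
After k=1: 12.1086.
k=2: B_{4}/(4)! × [f^{(3)}(9) − f^{(3)}(3)] = −1/720 × (0.00274348 − 0.0740741) = 9.90703e-05.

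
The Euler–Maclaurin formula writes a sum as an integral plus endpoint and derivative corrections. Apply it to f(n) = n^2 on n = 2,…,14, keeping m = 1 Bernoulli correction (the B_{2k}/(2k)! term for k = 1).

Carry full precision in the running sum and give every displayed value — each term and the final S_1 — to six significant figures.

Integral: ∫_2^14 x^2 dx = 912.000.
½[f(2) + f(14)] = ½[4.00000 + 196.000] = 100.000.
Integral + boundary = 1012.00.
Correction k=1: B_{2}/2! · (f^{(1)}(14) − f^{(1)}(2)) = 1/12 · (28.0000 − 4.00000) = 2.00000.

S_1 ≈ 1014.00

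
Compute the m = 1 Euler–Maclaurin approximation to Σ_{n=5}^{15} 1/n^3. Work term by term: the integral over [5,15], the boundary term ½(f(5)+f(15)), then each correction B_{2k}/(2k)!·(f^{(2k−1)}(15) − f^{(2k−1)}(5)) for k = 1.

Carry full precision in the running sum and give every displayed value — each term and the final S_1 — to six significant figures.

Integral: ∫_5^15 1/x^3 dx = 0.0177778.
Boundary: ½(f(5) + f(15)) = ½(0.00800000 + 0.000296296) = 0.00414815.
Integral + boundary = 0.0219259.
k=1: B_{2}/(2)! × [f^{(1)}(15) − f^{(1)}(5)] = 1/12 × (-5.92593e-05 − (-0.00480000)) = 0.000395062.

S_1 ≈ 0.0223210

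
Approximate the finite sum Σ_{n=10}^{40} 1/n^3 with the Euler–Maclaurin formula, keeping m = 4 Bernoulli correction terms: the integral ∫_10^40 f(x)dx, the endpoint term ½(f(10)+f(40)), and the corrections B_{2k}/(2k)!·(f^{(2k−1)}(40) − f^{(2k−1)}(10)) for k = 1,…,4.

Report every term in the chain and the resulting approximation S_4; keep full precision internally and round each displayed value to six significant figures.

The integral term ∫_10^40 1/x^3 dx = 0.00468750.
½[f(10) + f(40)] = ½[0.00100000 + 1.56250e-05] = 0.000507813.
Integral + boundary = 0.00519531.
Order-1 term: 1/12 · (-1.17187e-06 − (-0.000300000)) = 2.49023e-05.
After k=1: 0.00522021.
Order-2 term: −1/720 · (-1.46484e-08 − (-6.00000e-05)) = -8.33130e-08.
After k=2: 0.00522013.
Order-3 term: 1/30240 · (-3.84521e-10 − (-2.52000e-05)) = 8.33321e-10.
After k=3: 0.00522013.
Order-4 term: −1/1209600 · (-1.73035e-11 − (-1.81440e-05)) = -1.50000e-11.

S_4 ≈ 0.00522013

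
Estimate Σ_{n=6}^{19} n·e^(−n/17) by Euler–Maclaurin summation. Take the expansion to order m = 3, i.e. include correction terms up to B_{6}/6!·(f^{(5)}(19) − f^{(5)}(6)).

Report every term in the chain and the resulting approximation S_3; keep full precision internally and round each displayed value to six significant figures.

S_3 ≈ 79.7439

Integral: ∫_6^19 x·e^(−x/17) dx = 74.5702.
½[f(6) + f(19)] = ½[4.21571 + 6.21392] = 5.21482.
Integral + boundary = 79.7850.
Order-1 term: 1/12 · (-0.0384763 − 0.454636) = -0.0410926.
After k=1: 79.7439.
Order-2 term: −1/720 · (0.00213017 − 0.00643555) = 5.97968e-06.
After k=2: 79.7439.
Order-3 term: 1/30240 · (1.52024e-05 − 3.90933e-05) = -7.90043e-10.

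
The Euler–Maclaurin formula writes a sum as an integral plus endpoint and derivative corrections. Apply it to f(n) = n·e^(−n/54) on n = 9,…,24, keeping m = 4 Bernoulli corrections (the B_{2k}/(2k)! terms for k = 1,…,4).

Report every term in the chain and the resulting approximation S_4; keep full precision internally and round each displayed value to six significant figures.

Integral: ∫_9^24 x·e^(−x/54) dx = 179.079.
Endpoint term: (f(9) + f(24))/2 = (7.61834 + 15.3883)/2 = 11.5033.
So far: 190.582.
k=1: B_{2}/(2)! × [f^{(1)}(24) − f^{(1)}(9)] = 1/12 × (0.356211 − 0.705401) = -0.0290992.
After k=1: 190.553.
k=2: B_{4}/(4)! × [f^{(3)}(24) − f^{(3)}(9)] = −1/720 × (0.000561925 − 0.000822485) = 3.61889e-07.
After k=2: 190.553.
k=3: B_{6}/(6)! × [f^{(5)}(24) − f^{(5)}(9)] = 1/30240 × (3.43516e-07 − 4.81160e-07) = -4.55172e-12.
After k=3: 190.553.
k=4: B_{8}/(8)! × [f^{(7)}(24) − f^{(7)}(9)] = −1/1209600 × (1.69522e-10 − 2.33285e-10) = 5.27141e-17.

S_4 ≈ 190.553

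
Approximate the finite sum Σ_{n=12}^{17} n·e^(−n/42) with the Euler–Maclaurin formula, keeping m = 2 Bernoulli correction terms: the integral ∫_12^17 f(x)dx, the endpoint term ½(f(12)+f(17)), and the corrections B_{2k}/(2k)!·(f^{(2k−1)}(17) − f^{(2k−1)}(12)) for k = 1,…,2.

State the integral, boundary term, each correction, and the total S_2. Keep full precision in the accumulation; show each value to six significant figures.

∫_12^17 x·e^(−x/42) dx evaluates to 51.1884.
Boundary: ½(f(12) + f(17)) = ½(9.01773 + 11.3413) = 10.1795.
Integral + boundary = 61.3679.
Correction k=1: B_{2}/2! · (f^{(1)}(17) − f^{(1)}(12)) = 1/12 · (0.397105 − 0.536769) = -0.0116387.
After k=1: 61.3563.
Correction k=2: B_{4}/4! · (f^{(3)}(17) − f^{(3)}(12)) = −1/720 · (0.000981506 − 0.00115631) = 2.42779e-07.

S_2 ≈ 61.3563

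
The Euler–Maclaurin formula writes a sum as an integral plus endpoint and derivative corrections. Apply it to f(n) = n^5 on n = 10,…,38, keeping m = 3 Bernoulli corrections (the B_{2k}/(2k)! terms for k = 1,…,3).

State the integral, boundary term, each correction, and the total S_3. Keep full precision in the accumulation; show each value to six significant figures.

The integral term ∫_10^38 x^5 dx = 5.01656e+08.
Endpoint term: (f(10) + f(38))/2 = (100000 + 7.92352e+07)/2 = 3.96676e+07.
Integral + boundary = 5.41324e+08.
Order-1 term: 1/12 · (1.04257e+07 − 50000.0) = 864640.
Running total after k=1: 5.42188e+08.
Order-2 term: −1/720 · (86640.0 − 6000.00) = -112.000.
Running total after k=2: 5.42188e+08.
Order-3 term: 1/30240 · (120.000 − 120.000) = 0.00000.

S_3 ≈ 5.42188e+08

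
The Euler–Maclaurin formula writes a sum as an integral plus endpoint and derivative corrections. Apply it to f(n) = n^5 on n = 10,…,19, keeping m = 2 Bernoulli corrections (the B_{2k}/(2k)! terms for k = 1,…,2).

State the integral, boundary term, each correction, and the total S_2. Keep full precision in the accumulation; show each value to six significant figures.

S_2 ≈ 9.01248e+06

∫_10^19 x^5 dx evaluates to 7.67431e+06.
Boundary: ½(f(10) + f(19)) = ½(100000 + 2.47610e+06) = 1.28805e+06.
Running total after boundary: 8.96236e+06.
Order-1 term: 1/12 · (651605 − 50000.0) = 50133.8.
Partial sum through k=1: 9.01250e+06.
Order-2 term: −1/720 · (21660.0 − 6000.00) = -21.7500.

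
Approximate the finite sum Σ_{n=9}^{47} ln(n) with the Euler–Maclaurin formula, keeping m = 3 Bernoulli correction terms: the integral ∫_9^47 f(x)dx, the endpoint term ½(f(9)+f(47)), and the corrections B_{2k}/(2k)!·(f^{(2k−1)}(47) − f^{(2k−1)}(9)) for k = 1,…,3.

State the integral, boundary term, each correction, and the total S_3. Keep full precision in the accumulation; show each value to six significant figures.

The integral term ∫_9^47 ln(x) dx = 123.182.
Endpoint term: (f(9) + f(47))/2 = (2.19722 + 3.85015)/2 = 3.02369.
Running total after boundary: 126.206.
Correction k=1: B_{2}/2! · (f^{(1)}(47) − f^{(1)}(9)) = 1/12 · (0.0212766 − 0.111111) = -0.00748621.
After k=1: 126.198.
Correction k=2: B_{4}/4! · (f^{(3)}(47) − f^{(3)}(9)) = −1/720 · (1.92636e-05 − 0.00274348) = 3.78364e-06.
After k=2: 126.198.
Correction k=3: B_{6}/6! · (f^{(5)}(47) − f^{(5)}(9)) = 1/30240 · (1.04646e-07 − 0.000406442) = -1.34371e-08.

S_3 ≈ 126.198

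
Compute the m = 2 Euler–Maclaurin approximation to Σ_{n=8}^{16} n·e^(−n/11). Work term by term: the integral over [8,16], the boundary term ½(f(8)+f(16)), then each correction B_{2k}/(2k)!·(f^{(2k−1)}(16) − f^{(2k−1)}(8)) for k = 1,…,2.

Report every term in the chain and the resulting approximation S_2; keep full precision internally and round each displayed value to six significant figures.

Integral: ∫_8^16 x·e^(−x/11) dx = 31.6426.
½[f(8) + f(16)] = ½[3.86580 + 3.73610] = 3.80095.
So far: 35.4436.
Order-1 term: 1/12 · (-0.106139 − 0.131789) = -0.0198273.
Running total after k=1: 35.4237.
Order-2 term: −1/720 · (0.00298243 − 0.00907635) = 8.46379e-06.

S_2 ≈ 35.4238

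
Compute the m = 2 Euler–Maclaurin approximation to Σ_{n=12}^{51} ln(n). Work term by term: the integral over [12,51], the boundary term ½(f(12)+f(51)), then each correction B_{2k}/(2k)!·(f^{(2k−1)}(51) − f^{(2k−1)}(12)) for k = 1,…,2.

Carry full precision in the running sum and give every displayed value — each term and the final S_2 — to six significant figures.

S_2 ≈ 134.907

∫_12^51 ln(x) dx evaluates to 131.704.
Endpoint term: (f(12) + f(51))/2 = (2.48491 + 3.93183)/2 = 3.20837.
Integral + boundary = 134.913.
k=1: B_{2}/(2)! × [f^{(1)}(51) − f^{(1)}(12)] = 1/12 × (0.0196078 − 0.0833333) = -0.00531046.
Running total after k=1: 134.907.
k=2: B_{4}/(4)! × [f^{(3)}(51) − f^{(3)}(12)] = −1/720 × (1.50772e-05 − 0.00115741) = 1.58657e-06.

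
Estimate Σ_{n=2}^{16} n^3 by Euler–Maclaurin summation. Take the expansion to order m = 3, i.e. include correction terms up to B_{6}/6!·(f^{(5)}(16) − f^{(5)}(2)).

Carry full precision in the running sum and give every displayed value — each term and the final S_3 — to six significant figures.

Integral: ∫_2^16 x^3 dx = 16380.0.
½[f(2) + f(16)] = ½[8.00000 + 4096.00] = 2052.00.
Running total after boundary: 18432.0.
k=1: B_{2}/(2)! × [f^{(1)}(16) − f^{(1)}(2)] = 1/12 × (768.000 − 12.0000) = 63.0000.
After k=1: 18495.0.
k=2: B_{4}/(4)! × [f^{(3)}(16) − f^{(3)}(2)] = −1/720 × (6.00000 − 6.00000) = 0.00000.
After k=2: 18495.0.
k=3: B_{6}/(6)! × [f^{(5)}(16) − f^{(5)}(2)] = 1/30240 × (0.00000 − 0.00000) = 0.00000.

S_3 ≈ 18495.0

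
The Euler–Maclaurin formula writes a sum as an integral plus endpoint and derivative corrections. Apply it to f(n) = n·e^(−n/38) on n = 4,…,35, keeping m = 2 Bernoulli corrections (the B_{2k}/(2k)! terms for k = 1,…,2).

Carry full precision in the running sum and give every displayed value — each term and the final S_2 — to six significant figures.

S_2 ≈ 340.914

Integral: ∫_4^35 x·e^(−x/38) dx = 332.211.
Endpoint term: (f(4) + f(35))/2 = (3.60035 + 13.9335)/2 = 8.76692.
So far: 340.978.
k=1: B_{2}/(2)! × [f^{(1)}(35) − f^{(1)}(4)] = 1/12 × (0.0314289 − 0.805342) = -0.0644927.
Running total after k=1: 340.914.
k=2: B_{4}/(4)! × [f^{(3)}(35) − f^{(3)}(4)] = −1/720 × (0.000573150 − 0.00180437) = 1.71003e-06.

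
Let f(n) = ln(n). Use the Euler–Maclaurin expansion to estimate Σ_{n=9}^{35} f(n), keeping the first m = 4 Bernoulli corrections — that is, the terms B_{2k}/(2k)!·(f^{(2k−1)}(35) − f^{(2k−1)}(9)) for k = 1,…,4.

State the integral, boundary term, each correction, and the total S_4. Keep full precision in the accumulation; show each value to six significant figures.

∫_9^35 ln(x) dx evaluates to 78.6622.
½[f(9) + f(35)] = ½[2.19722 + 3.55535] = 2.87629.
Running total after boundary: 81.5384.
Order-1 term: 1/12 · (0.0285714 − 0.111111) = -0.00687831.
Partial sum through k=1: 81.5316.
Order-2 term: −1/720 · (4.66472e-05 − 0.00274348) = 3.74561e-06.
Partial sum through k=2: 81.5316.
Order-3 term: 1/30240 · (4.56952e-07 − 0.000406442) = -1.34254e-08.
Partial sum through k=3: 81.5316.
Order-4 term: −1/1209600 · (1.11907e-08 − 0.000150534) = 1.24440e-10.

S_4 ≈ 81.5316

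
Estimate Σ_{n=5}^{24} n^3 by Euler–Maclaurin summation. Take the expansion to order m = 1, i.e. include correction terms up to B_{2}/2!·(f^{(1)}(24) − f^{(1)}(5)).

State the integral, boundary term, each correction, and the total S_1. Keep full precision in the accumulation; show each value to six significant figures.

∫_5^24 x^3 dx evaluates to 82787.8.
Boundary: ½(f(5) + f(24)) = ½(125.000 + 13824.0) = 6974.50.
Integral + boundary = 89762.2.
Order-1 term: 1/12 · (1728.00 − 75.0000) = 137.750.

S_1 ≈ 89900.0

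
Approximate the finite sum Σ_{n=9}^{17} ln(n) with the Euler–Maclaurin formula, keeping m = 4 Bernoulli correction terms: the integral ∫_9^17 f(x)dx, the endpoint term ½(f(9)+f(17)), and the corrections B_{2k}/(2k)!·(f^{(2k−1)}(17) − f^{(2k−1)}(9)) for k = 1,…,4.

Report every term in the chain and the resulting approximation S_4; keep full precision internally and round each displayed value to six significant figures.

∫_9^17 ln(x) dx evaluates to 20.3896.
Endpoint term: (f(9) + f(17))/2 = (2.19722 + 2.83321)/2 = 2.51522.
Integral + boundary = 22.9048.
k=1: B_{2}/(2)! × [f^{(1)}(17) − f^{(1)}(9)] = 1/12 × (0.0588235 − 0.111111) = -0.00435730.
Running total after k=1: 22.9005.
k=2: B_{4}/(4)! × [f^{(3)}(17) − f^{(3)}(9)] = −1/720 × (0.000407083 − 0.00274348) = 3.24500e-06.
Running total after k=2: 22.9005.
k=3: B_{6}/(6)! × [f^{(5)}(17) − f^{(5)}(9)] = 1/30240 × (1.69031e-05 − 0.000406442) = -1.28816e-08.
Running total after k=3: 22.9005.
k=4: B_{8}/(8)! × [f^{(7)}(17) − f^{(7)}(9)] = −1/1209600 × (1.75465e-06 − 0.000150534) = 1.22999e-10.

S_4 ≈ 22.9005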